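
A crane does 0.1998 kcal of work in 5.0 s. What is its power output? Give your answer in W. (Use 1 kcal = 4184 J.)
Convert to SI: W = 835.963 J, t = 5.0 s
P = W/t = 835.963/5.0 = 167.2 W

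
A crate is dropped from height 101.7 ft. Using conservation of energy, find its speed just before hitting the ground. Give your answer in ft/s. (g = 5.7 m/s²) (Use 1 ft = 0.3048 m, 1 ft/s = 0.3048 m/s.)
Convert to SI: h = 30.9982 m
mgh = ½mv² ⇒ v = √(2gh) = √(2·5.7·30.9982) = 18.7984 m/s = 61.67 ft/s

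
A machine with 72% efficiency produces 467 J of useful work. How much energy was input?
W_in = W_out/η = 467/0.72 = 648.6 J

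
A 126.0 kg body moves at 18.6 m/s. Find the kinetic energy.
KE = ½mv² = ½(126.0)(18.6)² = 21800 J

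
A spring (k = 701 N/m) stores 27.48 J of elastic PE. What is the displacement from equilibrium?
x = √(2·PE/k) = √(2·27.48/701) = 0.28 m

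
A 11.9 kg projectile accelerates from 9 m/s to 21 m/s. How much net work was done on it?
W = ΔKE = ½m(v₂² − v₁²) = ½(11.9)(21² − 9²) = 2142.0 J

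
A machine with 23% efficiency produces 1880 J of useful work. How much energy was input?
W_in = W_out/η = 1880/0.23 = 8174 J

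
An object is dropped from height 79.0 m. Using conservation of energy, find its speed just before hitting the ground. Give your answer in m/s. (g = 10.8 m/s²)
mgh = ½mv² ⇒ v = √(2gh) = √(2·10.8·79.0) = 41.31 m/s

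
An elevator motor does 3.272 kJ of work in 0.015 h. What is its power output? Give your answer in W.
Convert to SI: W = 3272.0 J, t = 54.0 s
P = W/t = 3272.0/54.0 = 60.59 W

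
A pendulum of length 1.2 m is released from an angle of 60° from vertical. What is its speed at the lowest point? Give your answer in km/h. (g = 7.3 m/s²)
h = L(1 − cosθ) = 1.2(1 − cos60°) = 0.6 m
v = √(2gh) = √(2·7.3·0.6) = 2.95973 m/s = 10.66 km/h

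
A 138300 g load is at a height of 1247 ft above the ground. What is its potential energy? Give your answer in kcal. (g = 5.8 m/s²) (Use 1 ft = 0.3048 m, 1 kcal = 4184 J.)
Convert to SI: m = 138.3 kg, h = 380.086 m
PE = mgh = (138.3)(5.8)(380.086) = 304882 J = 72.87 kcal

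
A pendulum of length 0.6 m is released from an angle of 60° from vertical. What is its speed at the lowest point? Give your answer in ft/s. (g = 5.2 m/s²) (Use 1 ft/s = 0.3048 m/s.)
h = L(1 − cosθ) = 0.6(1 − cos60°) = 0.3 m
v = √(2gh) = √(2·5.2·0.3) = 1.76635 m/s = 5.795 ft/s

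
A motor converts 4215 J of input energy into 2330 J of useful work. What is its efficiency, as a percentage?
η = W_out/W_in = 2330/4215 = 55.28%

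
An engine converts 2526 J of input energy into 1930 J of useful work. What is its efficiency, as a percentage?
η = W_out/W_in = 1930/2526 = 76.41%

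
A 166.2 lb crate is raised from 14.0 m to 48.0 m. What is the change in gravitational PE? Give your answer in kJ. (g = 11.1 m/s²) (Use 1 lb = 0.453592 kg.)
Convert to SI: m = 75.387 kg, Δh = 34.0 m
ΔPE = mgΔh = (75.387)(11.1)(34.0) = 28451.1 J = 28.45 kJ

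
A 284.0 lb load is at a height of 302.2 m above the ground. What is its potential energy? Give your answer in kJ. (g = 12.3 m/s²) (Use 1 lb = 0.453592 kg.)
Convert to SI: m = 128.82 kg, h = 302.2 m
PE = mgh = (128.82)(12.3)(302.2) = 478832 J = 478.8 kJ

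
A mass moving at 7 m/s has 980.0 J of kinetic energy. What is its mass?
m = 2·KE/v² = 2·980.0/(7)² = 40.0 kg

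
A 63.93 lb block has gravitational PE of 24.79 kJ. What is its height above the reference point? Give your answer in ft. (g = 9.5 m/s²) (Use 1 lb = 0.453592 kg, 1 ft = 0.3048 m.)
Convert to SI: m = 28.9981 kg, PE = 24790.0 J
h = PE/(mg) = 24790.0/(28.9981·9.5) = 89.9876 m = 295.2 ft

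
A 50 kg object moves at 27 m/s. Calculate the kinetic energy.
KE = ½mv² = ½(50)(27)² = 18225.0 J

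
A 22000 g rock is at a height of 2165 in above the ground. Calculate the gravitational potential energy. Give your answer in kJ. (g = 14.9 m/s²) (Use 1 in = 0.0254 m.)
Convert to SI: m = 22.0 kg, h = 54.991 m
PE = mgh = (22.0)(14.9)(54.991) = 18026.0 J = 18.03 kJ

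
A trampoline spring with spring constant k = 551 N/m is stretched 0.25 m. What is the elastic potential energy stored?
PE = ½kx² = ½(551)(0.25)² = 17.22 J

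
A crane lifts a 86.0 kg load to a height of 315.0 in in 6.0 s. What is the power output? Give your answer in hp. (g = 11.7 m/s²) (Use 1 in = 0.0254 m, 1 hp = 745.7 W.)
Convert to SI: m = 86.0 kg, h = 8.001 m, t = 6.0 s
P = mgh/t = (86.0)(11.7)(8.001)/6.0 = 1341.77 W = 1.799 hp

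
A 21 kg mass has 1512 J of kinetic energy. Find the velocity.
v = √(2·KE/m) = √(2·1512/21) = 12.0 m/s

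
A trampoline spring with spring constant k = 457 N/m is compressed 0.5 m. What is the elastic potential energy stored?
PE = ½kx² = ½(457)(0.5)² = 57.13 J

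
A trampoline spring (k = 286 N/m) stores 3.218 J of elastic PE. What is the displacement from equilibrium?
x = √(2·PE/k) = √(2·3.218/286) = 0.15 m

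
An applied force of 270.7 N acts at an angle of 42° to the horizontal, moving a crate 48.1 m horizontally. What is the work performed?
W = F·d·cosθ = (270.7)(48.1)cos(42°) = 9676 J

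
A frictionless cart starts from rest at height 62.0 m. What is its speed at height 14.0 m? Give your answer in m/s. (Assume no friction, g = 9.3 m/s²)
mgh₁ = mgh₂ + ½mv² ⇒ v = √(2g(h₁−h₂)) = √(2·9.3·48.0) = 29.88 m/s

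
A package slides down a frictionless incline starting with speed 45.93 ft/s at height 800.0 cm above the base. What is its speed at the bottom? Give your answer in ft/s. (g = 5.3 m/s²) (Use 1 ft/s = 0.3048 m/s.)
Convert to SI: v₀ = 13.9995 m/s, h = 8.0 m
½mv₀² + mgh = ½mv² ⇒ v = √(v₀² + 2gh) = √(13.9995² + 2·5.3·8.0) = 16.7566 m/s = 54.98 ft/s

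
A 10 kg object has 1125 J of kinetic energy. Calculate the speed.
v = √(2·KE/m) = √(2·1125/10) = 15.0 m/s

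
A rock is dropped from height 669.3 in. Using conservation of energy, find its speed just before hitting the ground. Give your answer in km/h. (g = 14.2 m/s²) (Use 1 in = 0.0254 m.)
Convert to SI: h = 17.0002 m
mgh = ½mv² ⇒ v = √(2gh) = √(2·14.2·17.0002) = 21.9729 m/s = 79.1 km/h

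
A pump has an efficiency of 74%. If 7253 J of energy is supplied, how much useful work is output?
W_out = η·W_in = 0.74·7253 = 5367.22 J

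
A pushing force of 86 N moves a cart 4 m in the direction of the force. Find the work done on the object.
W = F·d = (86)(4) = 344.0 J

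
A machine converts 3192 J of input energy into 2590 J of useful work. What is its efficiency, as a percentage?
η = W_out/W_in = 2590/3192 = 81.14%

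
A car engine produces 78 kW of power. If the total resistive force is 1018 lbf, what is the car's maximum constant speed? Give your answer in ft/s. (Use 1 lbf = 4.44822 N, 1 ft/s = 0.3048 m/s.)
Convert to SI: F = 4528.29 N
P = Fv ⇒ v = P/F = 78000 W/4528.29 N = 17.2251 m/s = 56.51 ft/s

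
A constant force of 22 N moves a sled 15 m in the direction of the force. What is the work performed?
W = F·d = (22)(15) = 330.0 J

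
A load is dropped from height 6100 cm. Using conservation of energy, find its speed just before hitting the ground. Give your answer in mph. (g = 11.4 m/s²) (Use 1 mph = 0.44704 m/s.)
Convert to SI: h = 61.0 m
mgh = ½mv² ⇒ v = √(2gh) = √(2·11.4·61.0) = 37.2934 m/s = 83.42 mph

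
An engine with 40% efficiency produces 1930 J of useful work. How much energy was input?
W_in = W_out/η = 1930/0.4 = 4825 J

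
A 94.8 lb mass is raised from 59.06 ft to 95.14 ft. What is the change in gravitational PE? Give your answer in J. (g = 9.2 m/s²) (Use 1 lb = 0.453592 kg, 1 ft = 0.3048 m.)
Convert to SI: m = 43.0005 kg, Δh = 10.9972 m
ΔPE = mgΔh = (43.0005)(9.2)(10.9972) = 4351 J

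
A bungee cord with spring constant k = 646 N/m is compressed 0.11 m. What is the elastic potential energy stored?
PE = ½kx² = ½(646)(0.11)² = 3.908 J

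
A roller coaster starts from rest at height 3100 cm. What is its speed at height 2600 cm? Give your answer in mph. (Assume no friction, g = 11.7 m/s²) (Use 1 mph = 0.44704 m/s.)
Convert to SI: h₁−h₂ = 5.0 m
mgh₁ = mgh₂ + ½mv² ⇒ v = √(2g(h₁−h₂)) = √(2·11.7·5.0) = 10.8167 m/s = 24.2 mph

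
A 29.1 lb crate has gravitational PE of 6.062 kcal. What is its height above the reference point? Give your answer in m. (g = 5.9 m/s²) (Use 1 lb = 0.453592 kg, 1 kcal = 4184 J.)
Convert to SI: m = 13.1995 kg, PE = 25363.4 J
h = PE/(mg) = 25363.4/(13.1995·5.9) = 325.7 m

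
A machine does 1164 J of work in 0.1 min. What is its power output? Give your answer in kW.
Convert to SI: W = 1164.0 J, t = 6.0 s
P = W/t = 1164.0/6.0 = 194.0 W = 0.194 kW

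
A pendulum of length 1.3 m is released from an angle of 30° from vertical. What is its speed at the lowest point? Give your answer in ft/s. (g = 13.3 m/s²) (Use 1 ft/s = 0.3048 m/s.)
h = L(1 − cosθ) = 1.3(1 − cos30°) = 0.174167 m
v = √(2gh) = √(2·13.3·0.174167) = 2.1524 m/s = 7.062 ft/s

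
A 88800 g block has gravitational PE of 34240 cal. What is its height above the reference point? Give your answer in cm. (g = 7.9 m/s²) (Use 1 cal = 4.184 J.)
Convert to SI: m = 88.8 kg, PE = 143260 J
h = PE/(mg) = 143260/(88.8·7.9) = 204.214 m = 20420 cm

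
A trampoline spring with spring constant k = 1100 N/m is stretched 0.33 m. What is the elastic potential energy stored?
PE = ½kx² = ½(1100)(0.33)² = 59.9 J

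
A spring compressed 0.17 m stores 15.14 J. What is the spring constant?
k = 2·PE/x² = 2·15.14/(0.17)² = 1048 N/m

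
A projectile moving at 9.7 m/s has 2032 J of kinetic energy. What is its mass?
m = 2·KE/v² = 2·2032/(9.7)² = 43.19 kg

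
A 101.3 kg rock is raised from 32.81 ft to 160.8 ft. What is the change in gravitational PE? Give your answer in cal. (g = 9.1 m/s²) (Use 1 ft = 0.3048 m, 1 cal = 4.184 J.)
Convert to SI: m = 101.3 kg, Δh = 39.0114 m
ΔPE = mgΔh = (101.3)(9.1)(39.0114) = 35961.8 J = 8595 cal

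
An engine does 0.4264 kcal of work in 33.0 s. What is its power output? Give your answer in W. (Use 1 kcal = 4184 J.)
Convert to SI: W = 1784.06 J, t = 33.0 s
P = W/t = 1784.06/33.0 = 54.06 W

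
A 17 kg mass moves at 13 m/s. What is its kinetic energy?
KE = ½mv² = ½(17)(13)² = 1436.5 J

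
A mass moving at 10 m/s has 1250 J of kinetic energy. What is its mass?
m = 2·KE/v² = 2·1250/(10)² = 25.0 kg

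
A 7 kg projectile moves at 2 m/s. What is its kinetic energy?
KE = ½mv² = ½(7)(2)² = 14.0 J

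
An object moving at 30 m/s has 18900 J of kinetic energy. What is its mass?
m = 2·KE/v² = 2·18900/(30)² = 42.0 kg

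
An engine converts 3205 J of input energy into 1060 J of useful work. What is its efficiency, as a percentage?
η = W_out/W_in = 1060/3205 = 33.07%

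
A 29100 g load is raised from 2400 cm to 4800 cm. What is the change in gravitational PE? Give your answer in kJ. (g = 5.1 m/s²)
Convert to SI: m = 29.1 kg, Δh = 24.0 m
ΔPE = mgΔh = (29.1)(5.1)(24.0) = 3561.84 J = 3.562 kJ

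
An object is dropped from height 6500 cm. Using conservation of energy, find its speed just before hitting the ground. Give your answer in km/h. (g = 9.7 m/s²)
Convert to SI: h = 65.0 m
mgh = ½mv² ⇒ v = √(2gh) = √(2·9.7·65.0) = 35.5106 m/s = 127.8 km/h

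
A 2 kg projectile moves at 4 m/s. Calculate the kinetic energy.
KE = ½mv² = ½(2)(4)² = 16.0 J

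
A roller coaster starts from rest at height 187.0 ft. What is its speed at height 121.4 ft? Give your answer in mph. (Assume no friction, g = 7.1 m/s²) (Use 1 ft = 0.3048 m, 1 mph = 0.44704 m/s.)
Convert to SI: h₁−h₂ = 19.9949 m
mgh₁ = mgh₂ + ½mv² ⇒ v = √(2g(h₁−h₂)) = √(2·7.1·19.9949) = 16.8501 m/s = 37.69 mph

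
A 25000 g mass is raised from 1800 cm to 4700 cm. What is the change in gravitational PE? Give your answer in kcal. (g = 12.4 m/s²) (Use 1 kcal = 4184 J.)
Convert to SI: m = 25.0 kg, Δh = 29.0 m
ΔPE = mgΔh = (25.0)(12.4)(29.0) = 8990.0 J = 2.149 kcal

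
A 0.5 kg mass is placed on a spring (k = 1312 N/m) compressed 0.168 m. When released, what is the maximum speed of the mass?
½kx² = ½mv² ⇒ v = x√(k/m) = (0.168)√(1312/0.5) = 8.606 m/s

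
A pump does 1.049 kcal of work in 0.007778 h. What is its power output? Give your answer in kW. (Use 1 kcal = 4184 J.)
Convert to SI: W = 4389.02 J, t = 28.0008 s
P = W/t = 4389.02/28.0008 = 156.746 W = 0.1567 kW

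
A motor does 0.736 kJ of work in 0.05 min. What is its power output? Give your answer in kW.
Convert to SI: W = 736.0 J, t = 3.0 s
P = W/t = 736.0/3.0 = 245.333 W = 0.2453 kW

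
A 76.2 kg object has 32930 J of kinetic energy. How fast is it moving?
v = √(2·KE/m) = √(2·32930/76.2) = 29.4 m/s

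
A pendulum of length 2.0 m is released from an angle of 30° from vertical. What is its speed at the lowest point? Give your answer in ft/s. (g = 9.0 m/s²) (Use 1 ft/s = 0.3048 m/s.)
h = L(1 − cosθ) = 2.0(1 − cos30°) = 0.267949 m
v = √(2gh) = √(2·9.0·0.267949) = 2.19615 m/s = 7.205 ft/s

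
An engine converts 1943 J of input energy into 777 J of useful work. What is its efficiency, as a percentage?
η = W_out/W_in = 777/1943 = 39.99%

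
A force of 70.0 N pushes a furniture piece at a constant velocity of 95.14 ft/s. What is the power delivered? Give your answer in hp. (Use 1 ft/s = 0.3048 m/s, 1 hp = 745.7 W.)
Convert to SI: F = 70.0 N, v = 28.9987 m/s
P = Fv = (70.0)(28.9987) = 2029.91 W = 2.722 hp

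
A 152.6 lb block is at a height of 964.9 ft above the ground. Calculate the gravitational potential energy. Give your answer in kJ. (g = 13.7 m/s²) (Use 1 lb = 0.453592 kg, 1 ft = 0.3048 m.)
Convert to SI: m = 69.2181 kg, h = 294.102 m
PE = mgh = (69.2181)(13.7)(294.102) = 278893 J = 278.9 kJ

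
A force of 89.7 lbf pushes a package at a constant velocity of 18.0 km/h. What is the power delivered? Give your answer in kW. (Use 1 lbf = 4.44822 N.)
Convert to SI: F = 399.005 N, v = 5.0 m/s
P = Fv = (399.005)(5.0) = 1995.03 W = 1.995 kW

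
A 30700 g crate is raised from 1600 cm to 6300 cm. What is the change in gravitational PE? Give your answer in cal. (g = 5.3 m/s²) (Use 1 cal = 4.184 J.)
Convert to SI: m = 30.7 kg, Δh = 47.0 m
ΔPE = mgΔh = (30.7)(5.3)(47.0) = 7647.37 J = 1828 cal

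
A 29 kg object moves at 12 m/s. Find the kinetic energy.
KE = ½mv² = ½(29)(12)² = 2088.0 J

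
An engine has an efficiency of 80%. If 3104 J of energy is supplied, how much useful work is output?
W_out = η·W_in = 0.8·3104 = 2483.2 J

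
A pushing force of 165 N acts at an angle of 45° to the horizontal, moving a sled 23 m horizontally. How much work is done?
W = F·d·cosθ = (165)(23)cos(45°) = 2683 J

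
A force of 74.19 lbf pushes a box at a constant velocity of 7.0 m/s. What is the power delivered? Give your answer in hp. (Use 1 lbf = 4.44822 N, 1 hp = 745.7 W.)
Convert to SI: F = 330.013 N, v = 7.0 m/s
P = Fv = (330.013)(7.0) = 2310.09 W = 3.098 hp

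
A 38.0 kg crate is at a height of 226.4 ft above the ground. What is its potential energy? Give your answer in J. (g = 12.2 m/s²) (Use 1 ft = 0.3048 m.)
Convert to SI: m = 38.0 kg, h = 69.0067 m
PE = mgh = (38.0)(12.2)(69.0067) = 31990 J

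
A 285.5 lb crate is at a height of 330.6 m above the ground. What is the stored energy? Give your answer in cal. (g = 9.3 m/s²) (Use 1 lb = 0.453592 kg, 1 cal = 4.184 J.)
Convert to SI: m = 129.501 kg, h = 330.6 m
PE = mgh = (129.501)(9.3)(330.6) = 398160 J = 95160 cal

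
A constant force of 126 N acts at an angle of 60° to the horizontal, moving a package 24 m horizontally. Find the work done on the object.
W = F·d·cosθ = (126)(24)cos(60°) = 1512 J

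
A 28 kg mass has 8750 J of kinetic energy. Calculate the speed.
v = √(2·KE/m) = √(2·8750/28) = 25.0 m/s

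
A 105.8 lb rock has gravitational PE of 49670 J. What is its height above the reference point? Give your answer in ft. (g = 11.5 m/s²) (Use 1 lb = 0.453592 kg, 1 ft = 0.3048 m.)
Convert to SI: m = 47.99 kg, PE = 49670.0 J
h = PE/(mg) = 49670.0/(47.99·11.5) = 90.0006 m = 295.3 ft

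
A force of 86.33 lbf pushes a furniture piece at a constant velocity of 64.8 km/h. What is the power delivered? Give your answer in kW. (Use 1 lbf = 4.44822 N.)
Convert to SI: F = 384.015 N, v = 18.0 m/s
P = Fv = (384.015)(18.0) = 6912.27 W = 6.912 kW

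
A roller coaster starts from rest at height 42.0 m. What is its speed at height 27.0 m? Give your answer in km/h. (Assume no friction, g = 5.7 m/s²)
mgh₁ = mgh₂ + ½mv² ⇒ v = √(2g(h₁−h₂)) = √(2·5.7·15.0) = 13.0767 m/s = 47.08 km/h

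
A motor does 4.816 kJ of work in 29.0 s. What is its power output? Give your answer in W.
Convert to SI: W = 4816.0 J, t = 29.0 s
P = W/t = 4816.0/29.0 = 166.1 W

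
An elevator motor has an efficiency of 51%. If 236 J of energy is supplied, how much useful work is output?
W_out = η·W_in = 0.51·236 = 120.36 J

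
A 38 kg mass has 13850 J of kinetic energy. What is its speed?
v = √(2·KE/m) = √(2·13850/38) = 27.0 m/s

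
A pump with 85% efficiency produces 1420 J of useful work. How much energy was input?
W_in = W_out/η = 1420/0.85 = 1671 J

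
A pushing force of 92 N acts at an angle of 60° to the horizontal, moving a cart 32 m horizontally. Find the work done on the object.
W = F·d·cosθ = (92)(32)cos(60°) = 1472 J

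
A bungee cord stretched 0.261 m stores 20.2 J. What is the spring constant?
k = 2·PE/x² = 2·20.2/(0.261)² = 593.1 N/m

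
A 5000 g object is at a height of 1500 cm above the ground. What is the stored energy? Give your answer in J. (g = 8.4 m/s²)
Convert to SI: m = 5.0 kg, h = 15.0 m
PE = mgh = (5.0)(8.4)(15.0) = 630.0 J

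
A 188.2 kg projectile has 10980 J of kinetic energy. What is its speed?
v = √(2·KE/m) = √(2·10980/188.2) = 10.8 m/s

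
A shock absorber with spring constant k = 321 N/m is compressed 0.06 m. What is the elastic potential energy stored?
PE = ½kx² = ½(321)(0.06)² = 0.5778 J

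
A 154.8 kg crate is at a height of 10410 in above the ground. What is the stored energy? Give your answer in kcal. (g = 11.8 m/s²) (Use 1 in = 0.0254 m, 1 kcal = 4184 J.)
Convert to SI: m = 154.8 kg, h = 264.414 m
PE = mgh = (154.8)(11.8)(264.414) = 482989 J = 115.4 kcal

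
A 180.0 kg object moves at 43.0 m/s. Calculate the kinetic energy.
KE = ½mv² = ½(180.0)(43.0)² = 166400 J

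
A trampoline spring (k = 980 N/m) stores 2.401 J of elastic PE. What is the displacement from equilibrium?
x = √(2·PE/k) = √(2·2.401/980) = 0.07 m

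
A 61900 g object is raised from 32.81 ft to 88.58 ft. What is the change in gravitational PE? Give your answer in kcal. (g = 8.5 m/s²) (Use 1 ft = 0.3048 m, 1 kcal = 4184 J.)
Convert to SI: m = 61.9 kg, Δh = 16.9987 m
ΔPE = mgΔh = (61.9)(8.5)(16.9987) = 8943.86 J = 2.138 kcal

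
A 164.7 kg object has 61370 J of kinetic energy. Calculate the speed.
v = √(2·KE/m) = √(2·61370/164.7) = 27.3 m/s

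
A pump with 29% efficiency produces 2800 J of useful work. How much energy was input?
W_in = W_out/η = 2800/0.29 = 9655 J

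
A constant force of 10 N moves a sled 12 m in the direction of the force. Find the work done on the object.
W = F·d = (10)(12) = 120.0 J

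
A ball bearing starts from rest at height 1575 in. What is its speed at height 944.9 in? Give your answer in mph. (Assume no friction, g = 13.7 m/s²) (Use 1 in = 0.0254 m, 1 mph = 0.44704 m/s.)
Convert to SI: h₁−h₂ = 16.0045 m
mgh₁ = mgh₂ + ½mv² ⇒ v = √(2g(h₁−h₂)) = √(2·13.7·16.0045) = 20.941 m/s = 46.84 mph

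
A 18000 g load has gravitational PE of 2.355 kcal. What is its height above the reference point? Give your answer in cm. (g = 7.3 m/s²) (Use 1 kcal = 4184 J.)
Convert to SI: m = 18.0 kg, PE = 9853.32 J
h = PE/(mg) = 9853.32/(18.0·7.3) = 74.9872 m = 7499 cm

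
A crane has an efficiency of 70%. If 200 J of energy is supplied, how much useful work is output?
W_out = η·W_in = 0.7·200 = 140.0 J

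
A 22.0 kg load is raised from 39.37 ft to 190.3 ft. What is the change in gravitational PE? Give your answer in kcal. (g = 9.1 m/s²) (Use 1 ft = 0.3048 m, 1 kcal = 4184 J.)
Convert to SI: m = 22.0 kg, Δh = 46.0035 m
ΔPE = mgΔh = (22.0)(9.1)(46.0035) = 9209.89 J = 2.201 kcal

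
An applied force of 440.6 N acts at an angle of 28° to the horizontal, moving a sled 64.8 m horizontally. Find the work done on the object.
W = F·d·cosθ = (440.6)(64.8)cos(28°) = 25210 J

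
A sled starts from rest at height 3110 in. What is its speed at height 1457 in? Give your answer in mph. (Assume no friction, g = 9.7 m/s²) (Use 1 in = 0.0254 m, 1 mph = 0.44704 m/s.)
Convert to SI: h₁−h₂ = 41.9862 m
mgh₁ = mgh₂ + ½mv² ⇒ v = √(2g(h₁−h₂)) = √(2·9.7·41.9862) = 28.54 m/s = 63.84 mph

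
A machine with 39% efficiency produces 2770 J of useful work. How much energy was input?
W_in = W_out/η = 2770/0.39 = 7103 J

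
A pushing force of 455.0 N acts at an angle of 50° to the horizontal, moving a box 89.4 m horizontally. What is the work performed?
W = F·d·cosθ = (455.0)(89.4)cos(50°) = 26150 J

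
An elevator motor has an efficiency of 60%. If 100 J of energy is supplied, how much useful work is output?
W_out = η·W_in = 0.6·100 = 60.0 J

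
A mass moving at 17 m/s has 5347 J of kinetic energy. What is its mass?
m = 2·KE/v² = 2·5347/(17)² = 37.0 kg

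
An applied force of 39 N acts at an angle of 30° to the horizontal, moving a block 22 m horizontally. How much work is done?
W = F·d·cosθ = (39)(22)cos(30°) = 743.0 J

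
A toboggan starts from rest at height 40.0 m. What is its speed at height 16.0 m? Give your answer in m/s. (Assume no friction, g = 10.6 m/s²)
mgh₁ = mgh₂ + ½mv² ⇒ v = √(2g(h₁−h₂)) = √(2·10.6·24.0) = 22.56 m/s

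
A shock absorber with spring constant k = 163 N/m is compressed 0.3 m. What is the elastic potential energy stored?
PE = ½kx² = ½(163)(0.3)² = 7.335 J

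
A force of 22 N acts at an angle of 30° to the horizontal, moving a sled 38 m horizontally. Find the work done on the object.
W = F·d·cosθ = (22)(38)cos(30°) = 724.0 J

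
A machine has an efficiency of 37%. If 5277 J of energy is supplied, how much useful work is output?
W_out = η·W_in = 0.37·5277 = 1952.49 J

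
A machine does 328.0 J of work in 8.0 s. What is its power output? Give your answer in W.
P = W/t = 328.0/8.0 = 41.0 W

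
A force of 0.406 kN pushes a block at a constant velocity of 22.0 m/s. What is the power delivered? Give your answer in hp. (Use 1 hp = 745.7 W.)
Convert to SI: F = 406.0 N, v = 22.0 m/s
P = Fv = (406.0)(22.0) = 8932.0 W = 11.98 hp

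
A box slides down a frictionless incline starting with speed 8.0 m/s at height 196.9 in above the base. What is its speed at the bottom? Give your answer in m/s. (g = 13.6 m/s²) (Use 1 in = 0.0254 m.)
Convert to SI: v₀ = 8.0 m/s, h = 5.00126 m
½mv₀² + mgh = ½mv² ⇒ v = √(v₀² + 2gh) = √(8.0² + 2·13.6·5.00126) = 14.14 m/s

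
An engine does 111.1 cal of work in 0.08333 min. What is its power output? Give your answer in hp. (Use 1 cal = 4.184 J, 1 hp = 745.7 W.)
Convert to SI: W = 464.842 J, t = 4.9998 s
P = W/t = 464.842/4.9998 = 92.9722 W = 0.1247 hp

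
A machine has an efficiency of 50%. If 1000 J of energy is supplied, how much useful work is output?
W_out = η·W_in = 0.5·1000 = 500.0 J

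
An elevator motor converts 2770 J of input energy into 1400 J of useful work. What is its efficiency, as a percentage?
η = W_out/W_in = 1400/2770 = 50.54%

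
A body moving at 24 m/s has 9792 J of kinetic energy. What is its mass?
m = 2·KE/v² = 2·9792/(24)² = 34.0 kg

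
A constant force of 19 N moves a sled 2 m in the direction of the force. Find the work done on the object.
W = F·d = (19)(2) = 38.0 J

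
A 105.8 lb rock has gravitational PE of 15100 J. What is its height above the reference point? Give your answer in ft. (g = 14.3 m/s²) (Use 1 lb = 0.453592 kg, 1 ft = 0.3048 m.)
Convert to SI: m = 47.99 kg, PE = 15100.0 J
h = PE/(mg) = 15100.0/(47.99·14.3) = 22.0034 m = 72.19 ft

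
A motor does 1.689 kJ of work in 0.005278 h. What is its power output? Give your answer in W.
Convert to SI: W = 1689.0 J, t = 19.0008 s
P = W/t = 1689.0/19.0008 = 88.89 W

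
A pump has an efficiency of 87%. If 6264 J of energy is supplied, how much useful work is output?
W_out = η·W_in = 0.87·6264 = 5449.68 J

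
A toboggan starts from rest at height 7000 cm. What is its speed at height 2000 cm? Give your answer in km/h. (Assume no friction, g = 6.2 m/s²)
Convert to SI: h₁−h₂ = 50.0 m
mgh₁ = mgh₂ + ½mv² ⇒ v = √(2g(h₁−h₂)) = √(2·6.2·50.0) = 24.8998 m/s = 89.64 km/h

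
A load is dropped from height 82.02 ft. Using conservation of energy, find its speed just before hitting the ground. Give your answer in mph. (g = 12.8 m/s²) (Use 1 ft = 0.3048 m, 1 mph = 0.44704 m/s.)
Convert to SI: h = 24.9997 m
mgh = ½mv² ⇒ v = √(2gh) = √(2·12.8·24.9997) = 25.2981 m/s = 56.59 mph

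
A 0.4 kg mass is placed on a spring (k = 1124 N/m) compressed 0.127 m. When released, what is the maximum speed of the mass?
½kx² = ½mv² ⇒ v = x√(k/m) = (0.127)√(1124/0.4) = 6.732 m/s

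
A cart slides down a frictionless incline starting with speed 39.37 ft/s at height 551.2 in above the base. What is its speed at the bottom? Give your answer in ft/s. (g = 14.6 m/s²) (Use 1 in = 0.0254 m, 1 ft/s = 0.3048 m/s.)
Convert to SI: v₀ = 12.0 m/s, h = 14.0005 m
½mv₀² + mgh = ½mv² ⇒ v = √(v₀² + 2gh) = √(12.0² + 2·14.6·14.0005) = 23.512 m/s = 77.14 ft/s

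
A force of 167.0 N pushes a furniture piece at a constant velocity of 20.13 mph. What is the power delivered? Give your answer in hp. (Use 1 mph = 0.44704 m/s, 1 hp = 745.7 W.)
Convert to SI: F = 167.0 N, v = 8.99892 m/s
P = Fv = (167.0)(8.99892) = 1502.82 W = 2.015 hp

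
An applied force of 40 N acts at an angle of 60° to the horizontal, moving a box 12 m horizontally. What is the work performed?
W = F·d·cosθ = (40)(12)cos(60°) = 240.0 J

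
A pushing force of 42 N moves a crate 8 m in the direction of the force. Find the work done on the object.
W = F·d = (42)(8) = 336.0 J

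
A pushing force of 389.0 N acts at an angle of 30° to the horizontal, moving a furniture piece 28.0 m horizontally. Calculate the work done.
W = F·d·cosθ = (389.0)(28.0)cos(30°) = 9433 J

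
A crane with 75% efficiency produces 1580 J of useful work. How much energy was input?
W_in = W_out/η = 1580/0.75 = 2107 J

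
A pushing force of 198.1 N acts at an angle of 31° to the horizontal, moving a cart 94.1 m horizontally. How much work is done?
W = F·d·cosθ = (198.1)(94.1)cos(31°) = 15980 J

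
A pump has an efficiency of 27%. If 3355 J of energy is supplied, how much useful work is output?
W_out = η·W_in = 0.27·3355 = 905.85 J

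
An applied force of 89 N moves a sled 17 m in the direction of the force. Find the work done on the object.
W = F·d = (89)(17) = 1513 J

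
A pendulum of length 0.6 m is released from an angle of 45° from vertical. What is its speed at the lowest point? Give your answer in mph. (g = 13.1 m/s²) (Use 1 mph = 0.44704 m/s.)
h = L(1 − cosθ) = 0.6(1 − cos45°) = 0.175736 m
v = √(2gh) = √(2·13.1·0.175736) = 2.14576 m/s = 4.8 mph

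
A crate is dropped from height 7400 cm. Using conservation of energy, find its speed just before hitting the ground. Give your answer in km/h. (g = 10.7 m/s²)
Convert to SI: h = 74.0 m
mgh = ½mv² ⇒ v = √(2gh) = √(2·10.7·74.0) = 39.7945 m/s = 143.3 km/h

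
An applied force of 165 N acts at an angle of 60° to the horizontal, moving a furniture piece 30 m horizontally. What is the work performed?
W = F·d·cosθ = (165)(30)cos(60°) = 2475 J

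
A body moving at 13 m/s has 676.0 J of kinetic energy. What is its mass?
m = 2·KE/v² = 2·676.0/(13)² = 8.0 kg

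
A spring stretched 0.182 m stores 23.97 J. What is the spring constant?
k = 2·PE/x² = 2·23.97/(0.182)² = 1447 N/m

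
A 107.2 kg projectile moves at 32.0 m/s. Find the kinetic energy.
KE = ½mv² = ½(107.2)(32.0)² = 54890 J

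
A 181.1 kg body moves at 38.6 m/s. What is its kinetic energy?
KE = ½mv² = ½(181.1)(38.6)² = 134900 J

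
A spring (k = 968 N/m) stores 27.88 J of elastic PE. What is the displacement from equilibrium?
x = √(2·PE/k) = √(2·27.88/968) = 0.24 m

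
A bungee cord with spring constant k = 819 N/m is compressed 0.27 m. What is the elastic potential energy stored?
PE = ½kx² = ½(819)(0.27)² = 29.85 J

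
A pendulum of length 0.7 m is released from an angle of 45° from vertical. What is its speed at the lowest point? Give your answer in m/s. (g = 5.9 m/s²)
h = L(1 − cosθ) = 0.7(1 − cos45°) = 0.205025 m
v = √(2gh) = √(2·5.9·0.205025) = 1.555 m/s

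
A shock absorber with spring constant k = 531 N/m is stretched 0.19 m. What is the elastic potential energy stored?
PE = ½kx² = ½(531)(0.19)² = 9.585 J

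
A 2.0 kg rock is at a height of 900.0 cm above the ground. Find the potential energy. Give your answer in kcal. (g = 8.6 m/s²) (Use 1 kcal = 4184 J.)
Convert to SI: m = 2.0 kg, h = 9.0 m
PE = mgh = (2.0)(8.6)(9.0) = 154.8 J = 0.037 kcal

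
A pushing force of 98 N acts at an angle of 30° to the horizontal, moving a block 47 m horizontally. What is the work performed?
W = F·d·cosθ = (98)(47)cos(30°) = 3989 J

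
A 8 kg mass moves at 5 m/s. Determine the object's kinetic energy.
KE = ½mv² = ½(8)(5)² = 100.0 J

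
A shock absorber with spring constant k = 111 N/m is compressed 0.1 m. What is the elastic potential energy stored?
PE = ½kx² = ½(111)(0.1)² = 0.555 J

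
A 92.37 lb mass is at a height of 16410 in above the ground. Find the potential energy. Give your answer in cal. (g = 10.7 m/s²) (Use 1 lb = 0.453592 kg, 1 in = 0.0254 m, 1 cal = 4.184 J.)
Convert to SI: m = 41.8983 kg, h = 416.814 m
PE = mgh = (41.8983)(10.7)(416.814) = 186863 J = 44660 cal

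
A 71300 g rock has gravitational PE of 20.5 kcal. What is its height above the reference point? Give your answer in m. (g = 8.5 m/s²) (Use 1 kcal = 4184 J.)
Convert to SI: m = 71.3 kg, PE = 85772.0 J
h = PE/(mg) = 85772.0/(71.3·8.5) = 141.5 m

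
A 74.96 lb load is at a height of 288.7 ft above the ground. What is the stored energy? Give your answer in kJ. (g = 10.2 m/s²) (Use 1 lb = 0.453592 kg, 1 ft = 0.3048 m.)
Convert to SI: m = 34.0013 kg, h = 87.9958 m
PE = mgh = (34.0013)(10.2)(87.9958) = 30518.1 J = 30.52 kJ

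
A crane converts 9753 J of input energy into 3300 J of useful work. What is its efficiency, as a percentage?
η = W_out/W_in = 3300/9753 = 33.84%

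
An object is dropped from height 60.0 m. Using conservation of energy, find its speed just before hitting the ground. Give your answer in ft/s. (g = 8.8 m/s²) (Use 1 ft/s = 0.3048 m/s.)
mgh = ½mv² ⇒ v = √(2gh) = √(2·8.8·60.0) = 32.4962 m/s = 106.6 ft/s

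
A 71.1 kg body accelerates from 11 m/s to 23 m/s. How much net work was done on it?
W = ΔKE = ½m(v₂² − v₁²) = ½(71.1)(23² − 11²) = 14504.4 J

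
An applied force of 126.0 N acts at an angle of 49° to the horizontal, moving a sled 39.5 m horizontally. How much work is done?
W = F·d·cosθ = (126.0)(39.5)cos(49°) = 3265 J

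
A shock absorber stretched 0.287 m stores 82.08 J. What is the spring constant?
k = 2·PE/x² = 2·82.08/(0.287)² = 1993 N/m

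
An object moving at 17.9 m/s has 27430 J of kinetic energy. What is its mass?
m = 2·KE/v² = 2·27430/(17.9)² = 171.2 kg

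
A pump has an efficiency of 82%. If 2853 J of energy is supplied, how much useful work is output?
W_out = η·W_in = 0.82·2853 = 2339.46 J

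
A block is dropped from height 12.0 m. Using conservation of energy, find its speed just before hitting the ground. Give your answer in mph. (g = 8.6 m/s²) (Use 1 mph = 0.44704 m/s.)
mgh = ½mv² ⇒ v = √(2gh) = √(2·8.6·12.0) = 14.3666 m/s = 32.14 mph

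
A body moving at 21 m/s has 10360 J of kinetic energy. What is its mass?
m = 2·KE/v² = 2·10360/(21)² = 46.98 kg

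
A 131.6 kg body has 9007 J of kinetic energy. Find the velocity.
v = √(2·KE/m) = √(2·9007/131.6) = 11.7 m/s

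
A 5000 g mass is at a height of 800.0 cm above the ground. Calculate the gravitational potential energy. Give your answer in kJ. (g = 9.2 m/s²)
Convert to SI: m = 5.0 kg, h = 8.0 m
PE = mgh = (5.0)(9.2)(8.0) = 368.0 J = 0.368 kJ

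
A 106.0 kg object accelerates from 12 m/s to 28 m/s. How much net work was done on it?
W = ΔKE = ½m(v₂² − v₁²) = ½(106.0)(28² − 12²) = 33920.0 J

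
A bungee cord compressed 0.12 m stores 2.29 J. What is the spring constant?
k = 2·PE/x² = 2·2.29/(0.12)² = 318.1 N/m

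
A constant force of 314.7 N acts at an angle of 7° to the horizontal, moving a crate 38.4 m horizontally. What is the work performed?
W = F·d·cosθ = (314.7)(38.4)cos(7°) = 11990 J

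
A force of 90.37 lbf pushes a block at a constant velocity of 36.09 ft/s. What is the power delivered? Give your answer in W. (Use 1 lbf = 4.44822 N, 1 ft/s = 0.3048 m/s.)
Convert to SI: F = 401.986 N, v = 11.0002 m/s
P = Fv = (401.986)(11.0002) = 4422 W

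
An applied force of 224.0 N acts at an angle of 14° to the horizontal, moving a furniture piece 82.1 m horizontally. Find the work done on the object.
W = F·d·cosθ = (224.0)(82.1)cos(14°) = 17840 J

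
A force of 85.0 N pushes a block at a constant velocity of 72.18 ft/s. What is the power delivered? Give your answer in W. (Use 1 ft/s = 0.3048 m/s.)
Convert to SI: F = 85.0 N, v = 22.0005 m/s
P = Fv = (85.0)(22.0005) = 1870 W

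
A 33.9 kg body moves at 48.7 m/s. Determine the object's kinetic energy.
KE = ½mv² = ½(33.9)(48.7)² = 40200 J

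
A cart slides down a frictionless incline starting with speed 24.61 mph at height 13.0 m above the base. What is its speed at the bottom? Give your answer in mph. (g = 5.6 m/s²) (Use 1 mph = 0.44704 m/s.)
Convert to SI: v₀ = 11.0017 m/s, h = 13.0 m
½mv₀² + mgh = ½mv² ⇒ v = √(v₀² + 2gh) = √(11.0017² + 2·5.6·13.0) = 16.329 m/s = 36.53 mph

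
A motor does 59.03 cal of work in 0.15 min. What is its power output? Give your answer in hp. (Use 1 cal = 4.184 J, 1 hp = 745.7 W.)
Convert to SI: W = 246.982 J, t = 9.0 s
P = W/t = 246.982/9.0 = 27.4424 W = 0.0368 hp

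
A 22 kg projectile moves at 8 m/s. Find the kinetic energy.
KE = ½mv² = ½(22)(8)² = 704.0 J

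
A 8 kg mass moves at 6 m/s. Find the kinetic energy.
KE = ½mv² = ½(8)(6)² = 144.0 J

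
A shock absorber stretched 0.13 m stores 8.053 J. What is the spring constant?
k = 2·PE/x² = 2·8.053/(0.13)² = 953.0 N/m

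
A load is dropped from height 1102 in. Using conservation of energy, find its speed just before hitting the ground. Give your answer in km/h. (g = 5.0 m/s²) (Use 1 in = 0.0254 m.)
Convert to SI: h = 27.9908 m
mgh = ½mv² ⇒ v = √(2gh) = √(2·5.0·27.9908) = 16.7305 m/s = 60.23 km/h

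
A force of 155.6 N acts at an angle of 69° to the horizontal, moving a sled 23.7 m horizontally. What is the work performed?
W = F·d·cosθ = (155.6)(23.7)cos(69°) = 1322 J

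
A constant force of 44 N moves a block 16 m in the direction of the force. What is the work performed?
W = F·d = (44)(16) = 704.0 J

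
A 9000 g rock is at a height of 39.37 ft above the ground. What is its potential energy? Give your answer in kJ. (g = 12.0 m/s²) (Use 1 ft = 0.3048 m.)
Convert to SI: m = 9.0 kg, h = 12.0 m
PE = mgh = (9.0)(12.0)(12.0) = 1296.0 J = 1.296 kJ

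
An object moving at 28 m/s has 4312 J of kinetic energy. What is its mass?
m = 2·KE/v² = 2·4312/(28)² = 11.0 kg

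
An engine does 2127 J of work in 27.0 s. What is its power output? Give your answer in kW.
P = W/t = 2127.0/27.0 = 78.7778 W = 0.07878 kW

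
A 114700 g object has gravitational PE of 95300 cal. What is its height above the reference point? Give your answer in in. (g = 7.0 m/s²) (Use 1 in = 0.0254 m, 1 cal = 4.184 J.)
Convert to SI: m = 114.7 kg, PE = 398735 J
h = PE/(mg) = 398735/(114.7·7.0) = 496.619 m = 19550 in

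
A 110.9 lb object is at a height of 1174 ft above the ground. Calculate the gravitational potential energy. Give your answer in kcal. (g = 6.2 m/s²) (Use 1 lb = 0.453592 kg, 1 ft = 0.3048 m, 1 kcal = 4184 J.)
Convert to SI: m = 50.3034 kg, h = 357.835 m
PE = mgh = (50.3034)(6.2)(357.835) = 111602 J = 26.67 kcal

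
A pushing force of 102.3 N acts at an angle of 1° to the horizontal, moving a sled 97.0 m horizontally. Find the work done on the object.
W = F·d·cosθ = (102.3)(97.0)cos(1°) = 9922 J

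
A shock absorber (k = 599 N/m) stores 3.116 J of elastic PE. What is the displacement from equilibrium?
x = √(2·PE/k) = √(2·3.116/599) = 0.102 m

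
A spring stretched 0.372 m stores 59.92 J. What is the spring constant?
k = 2·PE/x² = 2·59.92/(0.372)² = 866.0 N/m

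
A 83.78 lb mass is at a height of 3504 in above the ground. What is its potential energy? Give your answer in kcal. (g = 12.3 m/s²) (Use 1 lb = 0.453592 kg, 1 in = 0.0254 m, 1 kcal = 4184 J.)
Convert to SI: m = 38.0019 kg, h = 89.0016 m
PE = mgh = (38.0019)(12.3)(89.0016) = 41601.5 J = 9.943 kcal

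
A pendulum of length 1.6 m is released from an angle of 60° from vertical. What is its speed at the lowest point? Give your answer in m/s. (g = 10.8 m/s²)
h = L(1 − cosθ) = 1.6(1 − cos60°) = 0.8 m
v = √(2gh) = √(2·10.8·0.8) = 4.157 m/s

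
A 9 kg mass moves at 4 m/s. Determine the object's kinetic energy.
KE = ½mv² = ½(9)(4)² = 72.0 J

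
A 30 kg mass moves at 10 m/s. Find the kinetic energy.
KE = ½mv² = ½(30)(10)² = 1500.0 J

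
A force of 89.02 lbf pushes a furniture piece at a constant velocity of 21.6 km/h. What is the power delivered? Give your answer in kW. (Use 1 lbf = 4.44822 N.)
Convert to SI: F = 395.981 N, v = 6.0 m/s
P = Fv = (395.981)(6.0) = 2375.88 W = 2.376 kW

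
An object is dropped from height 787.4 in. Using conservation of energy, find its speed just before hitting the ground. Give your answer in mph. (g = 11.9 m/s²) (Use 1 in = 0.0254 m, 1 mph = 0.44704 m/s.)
Convert to SI: h = 20.0 m
mgh = ½mv² ⇒ v = √(2gh) = √(2·11.9·20.0) = 21.8174 m/s = 48.8 mph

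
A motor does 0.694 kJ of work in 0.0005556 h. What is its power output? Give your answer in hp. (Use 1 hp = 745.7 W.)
Convert to SI: W = 694.0 J, t = 2.00016 s
P = W/t = 694.0/2.00016 = 346.972 W = 0.4653 hp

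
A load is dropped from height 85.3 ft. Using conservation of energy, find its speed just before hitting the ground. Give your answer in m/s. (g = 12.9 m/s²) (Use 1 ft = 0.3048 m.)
Convert to SI: h = 25.9994 m
mgh = ½mv² ⇒ v = √(2gh) = √(2·12.9·25.9994) = 25.9 m/s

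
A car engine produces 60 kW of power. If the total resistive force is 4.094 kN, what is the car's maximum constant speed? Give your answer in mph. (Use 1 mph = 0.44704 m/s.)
Convert to SI: F = 4094.0 N
P = Fv ⇒ v = P/F = 60000 W/4094.0 N = 14.6556 m/s = 32.78 mph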